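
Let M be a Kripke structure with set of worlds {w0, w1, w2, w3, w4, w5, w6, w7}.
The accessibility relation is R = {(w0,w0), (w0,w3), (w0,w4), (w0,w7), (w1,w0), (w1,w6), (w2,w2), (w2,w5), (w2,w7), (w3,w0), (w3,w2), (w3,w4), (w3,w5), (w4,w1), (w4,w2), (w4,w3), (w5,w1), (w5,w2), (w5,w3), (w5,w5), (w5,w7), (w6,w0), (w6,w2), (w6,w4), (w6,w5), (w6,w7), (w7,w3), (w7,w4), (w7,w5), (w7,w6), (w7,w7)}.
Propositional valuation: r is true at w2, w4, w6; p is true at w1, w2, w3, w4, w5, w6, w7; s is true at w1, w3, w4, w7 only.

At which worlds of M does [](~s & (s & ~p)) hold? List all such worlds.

Let φ = [](~s & (s & ~p)). Evaluate φ at each world:
  w0 (successors {w0, w3, w4, w7}): φ is false.
  w1 (successors {w0, w6}): φ is false.
  w2 (successors {w2, w5, w7}): φ is false.
  w3 (successors {w0, w2, w4, w5}): φ is false.
  w4 (successors {w1, w2, w3}): φ is false.
  w5 (successors {w1, w2, w3, w5, w7}): φ is false.
  w6 (successors {w0, w2, w4, w5, w7}): φ is false.
  w7 (successors {w3, w4, w5, w6, w7}): φ is false.
For instance, at w0:
  At w0: [](~s & (s & ~p)) requires ~s & (s & ~p) at every successor {w0, w3, w4, w7}.
    ~s & (s & ~p) fails at w0, so [](~s & (s & ~p)) is false at w0.
Satisfying worlds: none.

none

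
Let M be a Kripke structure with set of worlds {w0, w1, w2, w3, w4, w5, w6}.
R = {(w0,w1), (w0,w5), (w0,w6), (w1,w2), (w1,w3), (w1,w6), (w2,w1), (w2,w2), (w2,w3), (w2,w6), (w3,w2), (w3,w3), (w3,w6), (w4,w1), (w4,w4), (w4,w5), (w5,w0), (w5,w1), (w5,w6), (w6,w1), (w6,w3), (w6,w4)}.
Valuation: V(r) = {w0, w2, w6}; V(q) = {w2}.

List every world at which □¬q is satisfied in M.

Let φ = □¬q. Evaluate φ at each world:
  w0 (successors {w1, w5, w6}): φ is true.
  w1 (successors {w2, w3, w6}): φ is false.
  w2 (successors {w1, w2, w3, w6}): φ is false.
  w3 (successors {w2, w3, w6}): φ is false.
  w4 (successors {w1, w4, w5}): φ is true.
  w5 (successors {w0, w1, w6}): φ is true.
  w6 (successors {w1, w3, w4}): φ is true.
For instance, at w2:
  At w2: □¬q requires ¬q at every successor {w1, w2, w3, w6}.
    ¬q fails at w2, so □¬q is false at w2.
Satisfying worlds: {w0, w4, w5, w6}

w0, w4, w5, w6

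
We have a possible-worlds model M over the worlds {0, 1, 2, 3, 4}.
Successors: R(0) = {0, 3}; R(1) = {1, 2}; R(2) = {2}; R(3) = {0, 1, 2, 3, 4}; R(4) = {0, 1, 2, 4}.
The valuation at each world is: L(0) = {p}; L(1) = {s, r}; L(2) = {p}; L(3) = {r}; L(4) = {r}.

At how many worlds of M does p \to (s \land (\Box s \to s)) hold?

3

Let φ = p \to (s \land (\Box s \to s)). Evaluate φ at each world:
  0 (successors {0, 3}): φ is false.
  1 (successors {1, 2}): φ is true.
  2 (successors {2}): φ is false.
  3 (successors {0, 1, 2, 3, 4}): φ is true.
  4 (successors {0, 1, 2, 4}): φ is true.
For instance, at 3:
  At 3: p is false, s \land (\Box s \to s) is false, so p \to (s \land (\Box s \to s)) is true.
    At 3: s is false, \Box s \to s is true, so s \land (\Box s \to s) is false.
      At 3: \Box s is false, s is false, so \Box s \to s is true.
Satisfying worlds: {1, 3, 4}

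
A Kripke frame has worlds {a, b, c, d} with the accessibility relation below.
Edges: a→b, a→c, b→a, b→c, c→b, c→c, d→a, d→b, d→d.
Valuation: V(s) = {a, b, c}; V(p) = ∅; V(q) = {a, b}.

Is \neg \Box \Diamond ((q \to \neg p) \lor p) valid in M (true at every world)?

Let φ = \neg \Box \Diamond ((q \to \neg p) \lor p). Evaluate φ at each world:
  a (successors {b, c}): φ is false.
  b (successors {a, c}): φ is false.
  c (successors {b, c}): φ is false.
  d (successors {a, b, d}): φ is false.
Detail at a (counterexample):
  At a: \Box \Diamond ((q \to \neg p) \lor p) is true, so \neg \Box \Diamond ((q \to \neg p) \lor p) is false.
    At a: \Box \Diamond ((q \to \neg p) \lor p) requires \Diamond ((q \to \neg p) \lor p) at every successor {b, c}.
      At b: \Diamond ((q \to \neg p) \lor p) is true.
      At c: \Diamond ((q \to \neg p) \lor p) is true.
    So \Box \Diamond ((q \to \neg p) \lor p) is true at a.

No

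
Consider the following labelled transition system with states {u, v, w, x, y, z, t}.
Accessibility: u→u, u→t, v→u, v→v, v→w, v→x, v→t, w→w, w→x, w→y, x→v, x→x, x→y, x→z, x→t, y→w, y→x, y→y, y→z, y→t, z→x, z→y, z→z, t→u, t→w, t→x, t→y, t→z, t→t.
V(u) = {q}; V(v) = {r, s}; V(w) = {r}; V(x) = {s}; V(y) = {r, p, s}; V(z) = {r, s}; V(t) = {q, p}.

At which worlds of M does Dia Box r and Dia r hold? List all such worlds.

Recall that Box ψ holds at a world iff ψ holds at every accessible world, and Dia ψ holds iff ψ holds at some accessible world.
Let φ = Dia Box r and Dia r. Evaluate φ at each world:
  u (successors {u, t}): φ is false.
  v (successors {u, v, w, x, t}): φ is false.
  w (successors {w, x, y}): φ is false.
  x (successors {v, x, y, z, t}): φ is false.
  y (successors {w, x, y, z, t}): φ is false.
  z (successors {x, y, z}): φ is false.
  t (successors {u, w, x, y, z, t}): φ is false.
For instance, at t:
  At t: Dia Box r is false, Dia r is true, so Dia Box r and Dia r is false.
    At t: Dia Box r requires Box r at some successor in {u, w, x, y, z, t}.
      At u: Box r is false.
      At w: Box r is false.
      At x: Box r is false.
      At y: Box r is false.
      At z: Box r is false.
      At t: Box r is false.
    So Dia Box r is false at t.
    At t: Dia r requires r at some successor in {u, w, x, y, z, t}.
      r holds at w, so Dia r is true at t.
Satisfying worlds: none.

none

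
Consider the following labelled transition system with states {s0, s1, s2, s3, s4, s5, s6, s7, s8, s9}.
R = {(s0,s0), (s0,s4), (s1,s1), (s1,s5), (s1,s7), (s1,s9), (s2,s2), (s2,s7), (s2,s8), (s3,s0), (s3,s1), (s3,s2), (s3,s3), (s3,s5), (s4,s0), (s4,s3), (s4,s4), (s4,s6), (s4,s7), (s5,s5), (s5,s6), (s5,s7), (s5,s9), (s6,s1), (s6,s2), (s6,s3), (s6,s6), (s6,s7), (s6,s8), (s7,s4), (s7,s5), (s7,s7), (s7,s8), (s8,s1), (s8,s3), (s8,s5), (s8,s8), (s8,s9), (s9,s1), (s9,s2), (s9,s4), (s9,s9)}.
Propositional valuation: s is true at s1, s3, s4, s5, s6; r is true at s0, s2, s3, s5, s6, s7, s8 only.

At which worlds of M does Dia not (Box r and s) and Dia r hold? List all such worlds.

Recall that Box ψ holds at a world iff ψ holds at every accessible world, and Dia ψ holds iff ψ holds at some accessible world.
Let φ = Dia not (Box r and s) and Dia r. Evaluate φ at each world:
  s0 (successors {s0, s4}): φ is true.
  s1 (successors {s1, s5, s7, s9}): φ is true.
  s2 (successors {s2, s7, s8}): φ is true.
  s3 (successors {s0, s1, s2, s3, s5}): φ is true.
  s4 (successors {s0, s3, s4, s6, s7}): φ is true.
  s5 (successors {s5, s6, s7, s9}): φ is true.
  s6 (successors {s1, s2, s3, s6, s7, s8}): φ is true.
  s7 (successors {s4, s5, s7, s8}): φ is true.
  s8 (successors {s1, s3, s5, s8, s9}): φ is true.
  s9 (successors {s1, s2, s4, s9}): φ is true.
For instance, at s2:
  At s2: Dia not (Box r and s) is true, Dia r is true, so Dia not (Box r and s) and Dia r is true.
    At s2: Dia not (Box r and s) requires not (Box r and s) at some successor in {s2, s7, s8}.
      not (Box r and s) holds at s2, so Dia not (Box r and s) is true at s2.
    At s2: Dia r requires r at some successor in {s2, s7, s8}.
      r holds at s2, so Dia r is true at s2.
Satisfying worlds: {s0, s1, s2, s3, s4, s5, s6, s7, s8, s9}

s0, s1, s2, s3, s4, s5, s6, s7, s8, s9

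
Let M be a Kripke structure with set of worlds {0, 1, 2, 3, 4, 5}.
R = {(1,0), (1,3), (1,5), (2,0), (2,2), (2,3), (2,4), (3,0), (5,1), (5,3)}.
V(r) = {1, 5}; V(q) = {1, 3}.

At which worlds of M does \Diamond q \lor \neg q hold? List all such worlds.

0, 1, 2, 4, 5

Recall that \Diamond ψ holds at a world iff ψ holds at some accessible world.
Let φ = \Diamond q \lor \neg q. Evaluate φ at each world:
  0 (successors ∅): φ is true.
  1 (successors {0, 3, 5}): φ is true.
  2 (successors {0, 2, 3, 4}): φ is true.
  3 (successors {0}): φ is false.
  4 (successors ∅): φ is true.
  5 (successors {1, 3}): φ is true.
For instance, at 1:
  At 1: \Diamond q is true, \neg q is false, so \Diamond q \lor \neg q is true.
    At 1: \Diamond q requires q at some successor in {0, 3, 5}.
      q holds at 3, so \Diamond q is true at 1.
Satisfying worlds: {0, 1, 2, 4, 5}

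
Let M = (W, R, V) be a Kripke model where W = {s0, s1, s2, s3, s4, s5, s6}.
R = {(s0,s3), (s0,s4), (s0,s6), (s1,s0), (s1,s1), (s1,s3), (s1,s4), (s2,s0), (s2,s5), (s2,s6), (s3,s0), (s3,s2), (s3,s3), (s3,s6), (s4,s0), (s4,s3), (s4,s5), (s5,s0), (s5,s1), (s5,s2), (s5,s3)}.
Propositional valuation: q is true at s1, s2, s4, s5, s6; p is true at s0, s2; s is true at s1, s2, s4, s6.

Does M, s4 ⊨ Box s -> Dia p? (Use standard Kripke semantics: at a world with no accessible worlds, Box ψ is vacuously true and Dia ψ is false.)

At s4: Box s is false, Dia p is true, so Box s -> Dia p is true.
  At s4: Box s requires s at every successor {s0, s3, s5}.
    s fails at s0, so Box s is false at s4.
  At s4: Dia p requires p at some successor in {s0, s3, s5}.
    p holds at s0, so Dia p is true at s4.

Yes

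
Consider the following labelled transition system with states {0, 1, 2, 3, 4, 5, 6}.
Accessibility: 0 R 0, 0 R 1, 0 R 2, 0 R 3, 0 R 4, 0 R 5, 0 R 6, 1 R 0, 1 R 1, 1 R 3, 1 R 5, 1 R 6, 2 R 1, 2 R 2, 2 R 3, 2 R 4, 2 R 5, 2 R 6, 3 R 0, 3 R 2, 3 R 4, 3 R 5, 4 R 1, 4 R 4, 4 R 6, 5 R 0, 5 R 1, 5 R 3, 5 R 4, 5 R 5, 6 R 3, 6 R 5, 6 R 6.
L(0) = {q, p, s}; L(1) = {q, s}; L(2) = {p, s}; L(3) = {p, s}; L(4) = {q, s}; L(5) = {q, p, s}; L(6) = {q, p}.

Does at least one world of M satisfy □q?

Let φ = □q. Evaluate φ at each world:
  0 (successors {0, 1, 2, 3, 4, 5, 6}): φ is false.
  1 (successors {0, 1, 3, 5, 6}): φ is false.
  2 (successors {1, 2, 3, 4, 5, 6}): φ is false.
  3 (successors {0, 2, 4, 5}): φ is false.
  4 (successors {1, 4, 6}): φ is true.
  5 (successors {0, 1, 3, 4, 5}): φ is false.
  6 (successors {3, 5, 6}): φ is false.
Detail at 4 (witness):
  At 4: □q requires q at every successor {1, 4, 6}.
    At 1: q is true.
    At 4: q is true.
    At 6: q is true.
  So □q is true at 4.

Yes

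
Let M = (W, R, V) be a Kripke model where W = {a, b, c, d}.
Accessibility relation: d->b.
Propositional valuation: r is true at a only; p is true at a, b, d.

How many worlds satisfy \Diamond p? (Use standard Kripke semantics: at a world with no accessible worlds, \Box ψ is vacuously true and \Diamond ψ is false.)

Recall that \Diamond ψ holds at a world iff ψ holds at some accessible world.
Let φ = \Diamond p. Evaluate φ at each world:
  a (successors ∅): φ is false.
  b (successors ∅): φ is false.
  c (successors ∅): φ is false.
  d (successors {b}): φ is true.
For instance, at d:
  At d: \Diamond p requires p at some successor in {b}.
    p holds at b, so \Diamond p is true at d.
Satisfying worlds: {d}

1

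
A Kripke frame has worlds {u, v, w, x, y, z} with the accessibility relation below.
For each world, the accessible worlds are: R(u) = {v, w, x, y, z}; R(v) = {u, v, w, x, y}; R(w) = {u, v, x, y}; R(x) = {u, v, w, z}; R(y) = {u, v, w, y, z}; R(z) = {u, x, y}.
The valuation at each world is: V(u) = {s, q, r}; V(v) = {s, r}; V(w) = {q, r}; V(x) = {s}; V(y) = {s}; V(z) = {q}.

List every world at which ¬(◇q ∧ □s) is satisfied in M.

u, v, x, y

Let φ = ¬(◇q ∧ □s). Evaluate φ at each world:
  u (successors {v, w, x, y, z}): φ is true.
  v (successors {u, v, w, x, y}): φ is true.
  w (successors {u, v, x, y}): φ is false.
  x (successors {u, v, w, z}): φ is true.
  y (successors {u, v, w, y, z}): φ is true.
  z (successors {u, x, y}): φ is false.
For instance, at u:
  At u: ◇q ∧ □s is false, so ¬(◇q ∧ □s) is true.
    At u: ◇q is true, □s is false, so ◇q ∧ □s is false.
      At u: ◇q requires q at some successor in {v, w, x, y, z}.
        q holds at w, so ◇q is true at u.
      At u: □s requires s at every successor {v, w, x, y, z}.
        s fails at w, so □s is false at u.
Satisfying worlds: {u, v, x, y}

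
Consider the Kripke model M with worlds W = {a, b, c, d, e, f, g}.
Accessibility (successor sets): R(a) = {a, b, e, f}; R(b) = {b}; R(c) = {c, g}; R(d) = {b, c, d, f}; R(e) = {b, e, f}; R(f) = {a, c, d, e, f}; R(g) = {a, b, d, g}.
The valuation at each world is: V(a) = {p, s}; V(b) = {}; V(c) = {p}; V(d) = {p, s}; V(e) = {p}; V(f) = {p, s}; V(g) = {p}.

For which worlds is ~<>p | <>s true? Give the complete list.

Let φ = ~<>p | <>s. Evaluate φ at each world:
  a (successors {a, b, e, f}): φ is true.
  b (successors {b}): φ is true.
  c (successors {c, g}): φ is false.
  d (successors {b, c, d, f}): φ is true.
  e (successors {b, e, f}): φ is true.
  f (successors {a, c, d, e, f}): φ is true.
  g (successors {a, b, d, g}): φ is true.
For instance, at g:
  At g: ~<>p is false, <>s is true, so ~<>p | <>s is true.
    At g: <>p is true, so ~<>p is false.
      At g: <>p requires p at some successor in {a, b, d, g}.
        p holds at a, so <>p is true at g.
    At g: <>s requires s at some successor in {a, b, d, g}.
      s holds at a, so <>s is true at g.
Satisfying worlds: {a, b, d, e, f, g}

a, b, d, e, f, g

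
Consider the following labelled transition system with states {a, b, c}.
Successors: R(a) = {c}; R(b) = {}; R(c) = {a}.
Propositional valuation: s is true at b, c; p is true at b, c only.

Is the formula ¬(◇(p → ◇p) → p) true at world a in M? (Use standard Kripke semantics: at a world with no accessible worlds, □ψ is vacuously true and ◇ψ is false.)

At a: ◇(p → ◇p) → p is true, so ¬(◇(p → ◇p) → p) is false.
  At a: ◇(p → ◇p) is false, p is false, so ◇(p → ◇p) → p is true.
    At a: ◇(p → ◇p) requires p → ◇p at some successor in {c}.
      At c: p → ◇p is false.
    So ◇(p → ◇p) is false at a.

No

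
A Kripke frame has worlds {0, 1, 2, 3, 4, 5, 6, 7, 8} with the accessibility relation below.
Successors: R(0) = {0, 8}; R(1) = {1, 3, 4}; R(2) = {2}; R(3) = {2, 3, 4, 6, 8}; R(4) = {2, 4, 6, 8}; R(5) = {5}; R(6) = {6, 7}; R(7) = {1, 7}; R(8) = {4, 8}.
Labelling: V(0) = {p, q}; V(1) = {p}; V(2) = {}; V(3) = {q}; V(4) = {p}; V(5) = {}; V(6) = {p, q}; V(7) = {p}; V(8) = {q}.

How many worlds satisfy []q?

1

Let φ = []q. Evaluate φ at each world:
  0 (successors {0, 8}): φ is true.
  1 (successors {1, 3, 4}): φ is false.
  2 (successors {2}): φ is false.
  3 (successors {2, 3, 4, 6, 8}): φ is false.
  4 (successors {2, 4, 6, 8}): φ is false.
  5 (successors {5}): φ is false.
  6 (successors {6, 7}): φ is false.
  7 (successors {1, 7}): φ is false.
  8 (successors {4, 8}): φ is false.
For instance, at 8:
  At 8: []q requires q at every successor {4, 8}.
    q fails at 4, so []q is false at 8.
Satisfying worlds: {0}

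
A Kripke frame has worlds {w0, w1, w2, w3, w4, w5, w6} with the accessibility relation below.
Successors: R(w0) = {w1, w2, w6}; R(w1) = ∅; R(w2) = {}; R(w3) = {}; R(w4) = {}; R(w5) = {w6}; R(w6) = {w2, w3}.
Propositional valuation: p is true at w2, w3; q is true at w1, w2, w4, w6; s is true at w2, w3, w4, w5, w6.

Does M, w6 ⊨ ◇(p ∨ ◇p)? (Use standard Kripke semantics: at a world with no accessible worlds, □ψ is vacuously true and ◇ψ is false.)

At w6: ◇(p ∨ ◇p) requires p ∨ ◇p at some successor in {w2, w3}.
  p ∨ ◇p holds at w2, so ◇(p ∨ ◇p) is true at w6.
    At w2: p is true, ◇p is false, so p ∨ ◇p is true.
      At w2: no accessible worlds, so ◇p is false.

Yes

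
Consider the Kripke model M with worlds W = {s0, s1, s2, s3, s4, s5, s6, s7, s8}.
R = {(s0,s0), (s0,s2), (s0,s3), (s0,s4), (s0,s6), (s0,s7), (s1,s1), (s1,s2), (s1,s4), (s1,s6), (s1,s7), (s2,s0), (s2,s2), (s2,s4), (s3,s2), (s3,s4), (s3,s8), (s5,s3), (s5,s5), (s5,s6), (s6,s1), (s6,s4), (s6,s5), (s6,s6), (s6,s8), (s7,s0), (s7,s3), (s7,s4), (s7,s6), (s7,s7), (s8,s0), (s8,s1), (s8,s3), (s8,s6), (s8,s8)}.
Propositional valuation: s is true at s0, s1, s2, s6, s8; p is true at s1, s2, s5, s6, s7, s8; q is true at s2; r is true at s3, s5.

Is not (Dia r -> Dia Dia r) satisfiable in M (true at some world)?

No

Let φ = not (Dia r -> Dia Dia r). Evaluate φ at each world:
  s0 (successors {s0, s2, s3, s4, s6, s7}): φ is false.
  s1 (successors {s1, s2, s4, s6, s7}): φ is false.
  s2 (successors {s0, s2, s4}): φ is false.
  s3 (successors {s2, s4, s8}): φ is false.
  s4 (successors ∅): φ is false.
  s5 (successors {s3, s5, s6}): φ is false.
  s6 (successors {s1, s4, s5, s6, s8}): φ is false.
  s7 (successors {s0, s3, s4, s6, s7}): φ is false.
  s8 (successors {s0, s1, s3, s6, s8}): φ is false.
For instance, at s8:
  At s8: Dia r -> Dia Dia r is true, so not (Dia r -> Dia Dia r) is false.
    At s8: Dia r is true, Dia Dia r is true, so Dia r -> Dia Dia r is true.
      At s8: Dia r requires r at some successor in {s0, s1, s3, s6, s8}.
        r holds at s3, so Dia r is true at s8.
      At s8: Dia Dia r requires Dia r at some successor in {s0, s1, s3, s6, s8}.
        Dia r holds at s0, so Dia Dia r is true at s8.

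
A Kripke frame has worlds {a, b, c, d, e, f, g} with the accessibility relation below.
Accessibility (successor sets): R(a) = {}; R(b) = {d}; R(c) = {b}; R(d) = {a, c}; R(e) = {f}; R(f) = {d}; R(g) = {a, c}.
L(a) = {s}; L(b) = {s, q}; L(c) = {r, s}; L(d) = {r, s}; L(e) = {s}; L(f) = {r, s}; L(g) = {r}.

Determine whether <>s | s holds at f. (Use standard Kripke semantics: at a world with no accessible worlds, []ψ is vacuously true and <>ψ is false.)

Recall that <>ψ holds at a world iff ψ holds at some accessible world.
At f: <>s is true, s is true, so <>s | s is true.
  At f: <>s requires s at some successor in {d}.
    s holds at d, so <>s is true at f.

Yes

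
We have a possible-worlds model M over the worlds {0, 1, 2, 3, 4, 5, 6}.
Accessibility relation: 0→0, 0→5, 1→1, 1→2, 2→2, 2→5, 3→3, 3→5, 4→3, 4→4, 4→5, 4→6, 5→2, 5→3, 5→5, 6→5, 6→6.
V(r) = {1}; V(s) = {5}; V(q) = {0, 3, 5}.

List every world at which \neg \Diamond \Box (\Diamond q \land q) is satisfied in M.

1, 2, 6

Recall that \Box ψ holds at a world iff ψ holds at every accessible world, and \Diamond ψ holds iff ψ holds at some accessible world.
Let φ = \neg \Diamond \Box (\Diamond q \land q). Evaluate φ at each world:
  0 (successors {0, 5}): φ is false.
  1 (successors {1, 2}): φ is true.
  2 (successors {2, 5}): φ is true.
  3 (successors {3, 5}): φ is false.
  4 (successors {3, 4, 5, 6}): φ is false.
  5 (successors {2, 3, 5}): φ is false.
  6 (successors {5, 6}): φ is true.
For instance, at 2:
  At 2: \Diamond \Box (\Diamond q \land q) is false, so \neg \Diamond \Box (\Diamond q \land q) is true.
    At 2: \Diamond \Box (\Diamond q \land q) requires \Box (\Diamond q \land q) at some successor in {2, 5}.
      At 2: \Box (\Diamond q \land q) is false.
      At 5: \Box (\Diamond q \land q) is false.
    So \Diamond \Box (\Diamond q \land q) is false at 2.
Satisfying worlds: {1, 2, 6}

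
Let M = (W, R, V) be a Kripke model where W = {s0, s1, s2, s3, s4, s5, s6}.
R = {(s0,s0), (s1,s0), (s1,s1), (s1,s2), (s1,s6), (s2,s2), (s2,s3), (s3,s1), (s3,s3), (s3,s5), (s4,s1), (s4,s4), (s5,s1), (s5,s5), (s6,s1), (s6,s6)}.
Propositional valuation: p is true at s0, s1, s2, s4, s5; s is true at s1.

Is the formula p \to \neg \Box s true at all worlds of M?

Yes

Let φ = p \to \neg \Box s. Evaluate φ at each world:
  s0 (successors {s0}): φ is true.
  s1 (successors {s0, s1, s2, s6}): φ is true.
  s2 (successors {s2, s3}): φ is true.
  s3 (successors {s1, s3, s5}): φ is true.
  s4 (successors {s1, s4}): φ is true.
  s5 (successors {s1, s5}): φ is true.
  s6 (successors {s1, s6}): φ is true.
For instance, at s0:
  At s0: p is true, \neg \Box s is true, so p \to \neg \Box s is true.
    At s0: \Box s is false, so \neg \Box s is true.
      At s0: \Box s requires s at every successor {s0}.
        s fails at s0, so \Box s is false at s0.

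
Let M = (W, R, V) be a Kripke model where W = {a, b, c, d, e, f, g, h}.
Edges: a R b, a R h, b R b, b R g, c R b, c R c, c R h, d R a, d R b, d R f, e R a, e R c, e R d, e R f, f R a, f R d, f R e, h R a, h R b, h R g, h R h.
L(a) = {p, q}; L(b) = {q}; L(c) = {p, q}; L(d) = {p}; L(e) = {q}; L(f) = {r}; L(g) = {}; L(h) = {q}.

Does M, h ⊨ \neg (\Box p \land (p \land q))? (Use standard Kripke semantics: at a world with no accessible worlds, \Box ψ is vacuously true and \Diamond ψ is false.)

At h: \Box p \land (p \land q) is false, so \neg (\Box p \land (p \land q)) is true.
  At h: \Box p is false, p \land q is false, so \Box p \land (p \land q) is false.
    At h: \Box p requires p at every successor {a, b, g, h}.
      p fails at b, so \Box p is false at h.

Yes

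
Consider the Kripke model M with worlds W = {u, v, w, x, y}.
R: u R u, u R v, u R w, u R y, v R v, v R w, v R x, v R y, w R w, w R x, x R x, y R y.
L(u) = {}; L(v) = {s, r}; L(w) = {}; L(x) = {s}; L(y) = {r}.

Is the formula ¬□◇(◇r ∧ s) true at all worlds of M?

Let φ = ¬□◇(◇r ∧ s). Evaluate φ at each world:
  u (successors {u, v, w, y}): φ is true.
  v (successors {v, w, x, y}): φ is true.
  w (successors {w, x}): φ is true.
  x (successors {x}): φ is true.
  y (successors {y}): φ is true.
For instance, at x:
  At x: □◇(◇r ∧ s) is false, so ¬□◇(◇r ∧ s) is true.
    At x: □◇(◇r ∧ s) requires ◇(◇r ∧ s) at every successor {x}.
      ◇(◇r ∧ s) fails at x, so □◇(◇r ∧ s) is false at x.

Yes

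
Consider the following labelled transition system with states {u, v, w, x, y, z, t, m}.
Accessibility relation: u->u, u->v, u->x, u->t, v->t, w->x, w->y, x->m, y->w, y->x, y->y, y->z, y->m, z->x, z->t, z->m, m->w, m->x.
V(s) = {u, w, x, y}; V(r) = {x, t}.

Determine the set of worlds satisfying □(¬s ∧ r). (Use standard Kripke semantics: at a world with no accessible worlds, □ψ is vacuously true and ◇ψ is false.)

Let φ = □(¬s ∧ r). Evaluate φ at each world:
  u (successors {u, v, x, t}): φ is false.
  v (successors {t}): φ is true.
  w (successors {x, y}): φ is false.
  x (successors {m}): φ is false.
  y (successors {w, x, y, z, m}): φ is false.
  z (successors {x, t, m}): φ is false.
  t (successors ∅): φ is true.
  m (successors {w, x}): φ is false.
For instance, at z:
  At z: □(¬s ∧ r) requires ¬s ∧ r at every successor {x, t, m}.
    ¬s ∧ r fails at x, so □(¬s ∧ r) is false at z.
Satisfying worlds: {v, t}

v, t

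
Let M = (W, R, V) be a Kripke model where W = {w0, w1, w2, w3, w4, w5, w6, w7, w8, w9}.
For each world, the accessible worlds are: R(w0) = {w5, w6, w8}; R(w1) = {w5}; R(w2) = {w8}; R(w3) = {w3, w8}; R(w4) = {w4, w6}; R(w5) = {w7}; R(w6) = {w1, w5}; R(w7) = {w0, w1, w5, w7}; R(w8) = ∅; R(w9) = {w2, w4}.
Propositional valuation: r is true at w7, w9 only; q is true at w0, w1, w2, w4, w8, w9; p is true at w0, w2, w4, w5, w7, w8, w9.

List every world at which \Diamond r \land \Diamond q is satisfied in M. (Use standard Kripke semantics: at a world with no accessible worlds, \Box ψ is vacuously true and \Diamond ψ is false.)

w7

Let φ = \Diamond r \land \Diamond q. Evaluate φ at each world:
  w0 (successors {w5, w6, w8}): φ is false.
  w1 (successors {w5}): φ is false.
  w2 (successors {w8}): φ is false.
  w3 (successors {w3, w8}): φ is false.
  w4 (successors {w4, w6}): φ is false.
  w5 (successors {w7}): φ is false.
  w6 (successors {w1, w5}): φ is false.
  w7 (successors {w0, w1, w5, w7}): φ is true.
  w8 (successors ∅): φ is false.
  w9 (successors {w2, w4}): φ is false.
For instance, at w6:
  At w6: \Diamond r is false, \Diamond q is true, so \Diamond r \land \Diamond q is false.
    At w6: \Diamond r requires r at some successor in {w1, w5}.
      At w1: r is false.
      At w5: r is false.
    So \Diamond r is false at w6.
    At w6: \Diamond q requires q at some successor in {w1, w5}.
      q holds at w1, so \Diamond q is true at w6.
Satisfying worlds: {w7}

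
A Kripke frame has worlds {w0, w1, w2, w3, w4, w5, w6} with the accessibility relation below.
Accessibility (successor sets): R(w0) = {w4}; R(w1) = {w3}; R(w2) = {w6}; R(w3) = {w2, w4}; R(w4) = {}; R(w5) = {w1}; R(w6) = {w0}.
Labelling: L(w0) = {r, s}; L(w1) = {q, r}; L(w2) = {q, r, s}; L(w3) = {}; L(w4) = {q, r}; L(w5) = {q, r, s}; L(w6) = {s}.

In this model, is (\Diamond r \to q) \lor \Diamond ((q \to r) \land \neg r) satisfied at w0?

No

Recall that \Diamond ψ holds at a world iff ψ holds at some accessible world.
At w0: \Diamond r \to q is false, \Diamond ((q \to r) \land \neg r) is false, so (\Diamond r \to q) \lor \Diamond ((q \to r) \land \neg r) is false.
  At w0: \Diamond r is true, q is false, so \Diamond r \to q is false.
    At w0: \Diamond r requires r at some successor in {w4}.
      r holds at w4, so \Diamond r is true at w0.
  At w0: \Diamond ((q \to r) \land \neg r) requires (q \to r) \land \neg r at some successor in {w4}.
    At w4: (q \to r) \land \neg r is false.
  So \Diamond ((q \to r) \land \neg r) is false at w0.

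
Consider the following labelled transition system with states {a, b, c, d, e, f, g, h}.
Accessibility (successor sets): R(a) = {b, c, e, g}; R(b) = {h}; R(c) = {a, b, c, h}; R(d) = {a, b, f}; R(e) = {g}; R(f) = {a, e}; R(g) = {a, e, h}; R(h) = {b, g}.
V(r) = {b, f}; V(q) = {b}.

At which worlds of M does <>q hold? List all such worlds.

a, c, d, h

Recall that <>ψ holds at a world iff ψ holds at some accessible world.
Let φ = <>q. Evaluate φ at each world:
  a (successors {b, c, e, g}): φ is true.
  b (successors {h}): φ is false.
  c (successors {a, b, c, h}): φ is true.
  d (successors {a, b, f}): φ is true.
  e (successors {g}): φ is false.
  f (successors {a, e}): φ is false.
  g (successors {a, e, h}): φ is false.
  h (successors {b, g}): φ is true.
For instance, at d:
  At d: <>q requires q at some successor in {a, b, f}.
    q holds at b, so <>q is true at d.
Satisfying worlds: {a, c, d, h}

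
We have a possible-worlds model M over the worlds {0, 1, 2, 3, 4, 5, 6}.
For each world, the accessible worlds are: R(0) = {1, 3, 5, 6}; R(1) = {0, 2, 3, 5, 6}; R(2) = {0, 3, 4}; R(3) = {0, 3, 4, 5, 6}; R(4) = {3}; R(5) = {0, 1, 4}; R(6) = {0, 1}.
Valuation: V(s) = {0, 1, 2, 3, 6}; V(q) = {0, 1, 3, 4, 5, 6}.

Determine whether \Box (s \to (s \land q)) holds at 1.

No

At 1: \Box (s \to (s \land q)) requires s \to (s \land q) at every successor {0, 2, 3, 5, 6}.
  s \to (s \land q) fails at 2, so \Box (s \to (s \land q)) is false at 1.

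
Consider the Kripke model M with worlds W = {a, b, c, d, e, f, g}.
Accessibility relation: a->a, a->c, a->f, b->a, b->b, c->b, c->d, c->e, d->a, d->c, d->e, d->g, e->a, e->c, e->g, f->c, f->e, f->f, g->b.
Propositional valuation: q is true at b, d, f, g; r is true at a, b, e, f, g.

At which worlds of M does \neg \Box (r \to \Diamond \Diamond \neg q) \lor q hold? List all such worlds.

Let φ = \neg \Box (r \to \Diamond \Diamond \neg q) \lor q. Evaluate φ at each world:
  a (successors {a, c, f}): φ is false.
  b (successors {a, b}): φ is true.
  c (successors {b, d, e}): φ is false.
  d (successors {a, c, e, g}): φ is true.
  e (successors {a, c, g}): φ is false.
  f (successors {c, e, f}): φ is true.
  g (successors {b}): φ is true.
For instance, at f:
  At f: \neg \Box (r \to \Diamond \Diamond \neg q) is false, q is true, so \neg \Box (r \to \Diamond \Diamond \neg q) \lor q is true.
    At f: \Box (r \to \Diamond \Diamond \neg q) is true, so \neg \Box (r \to \Diamond \Diamond \neg q) is false.
      At f: \Box (r \to \Diamond \Diamond \neg q) requires r \to \Diamond \Diamond \neg q at every successor {c, e, f}.
        At c: r \to \Diamond \Diamond \neg q is true.
        At e: r \to \Diamond \Diamond \neg q is true.
        At f: r \to \Diamond \Diamond \neg q is true.
      So \Box (r \to \Diamond \Diamond \neg q) is true at f.
Satisfying worlds: {b, d, f, g}

b, d, f, g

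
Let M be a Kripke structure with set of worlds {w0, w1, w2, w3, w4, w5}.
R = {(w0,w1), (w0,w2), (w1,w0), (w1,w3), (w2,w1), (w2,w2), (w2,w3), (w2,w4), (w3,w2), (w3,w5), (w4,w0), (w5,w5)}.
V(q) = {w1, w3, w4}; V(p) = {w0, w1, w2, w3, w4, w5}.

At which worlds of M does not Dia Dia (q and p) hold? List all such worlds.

Let φ = not Dia Dia (q and p). Evaluate φ at each world:
  w0 (successors {w1, w2}): φ is false.
  w1 (successors {w0, w3}): φ is false.
  w2 (successors {w1, w2, w3, w4}): φ is false.
  w3 (successors {w2, w5}): φ is false.
  w4 (successors {w0}): φ is false.
  w5 (successors {w5}): φ is true.
For instance, at w3:
  At w3: Dia Dia (q and p) is true, so not Dia Dia (q and p) is false.
    At w3: Dia Dia (q and p) requires Dia (q and p) at some successor in {w2, w5}.
      Dia (q and p) holds at w2, so Dia Dia (q and p) is true at w3.
Satisfying worlds: {w5}

w5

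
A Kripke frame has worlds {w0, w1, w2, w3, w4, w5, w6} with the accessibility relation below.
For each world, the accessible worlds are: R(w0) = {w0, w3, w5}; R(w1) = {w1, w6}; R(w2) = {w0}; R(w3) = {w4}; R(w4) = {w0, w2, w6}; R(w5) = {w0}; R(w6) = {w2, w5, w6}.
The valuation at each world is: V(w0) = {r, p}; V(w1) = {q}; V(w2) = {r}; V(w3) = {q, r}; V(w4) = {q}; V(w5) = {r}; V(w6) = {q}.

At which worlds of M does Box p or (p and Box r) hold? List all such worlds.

Let φ = Box p or (p and Box r). Evaluate φ at each world:
  w0 (successors {w0, w3, w5}): φ is true.
  w1 (successors {w1, w6}): φ is false.
  w2 (successors {w0}): φ is true.
  w3 (successors {w4}): φ is false.
  w4 (successors {w0, w2, w6}): φ is false.
  w5 (successors {w0}): φ is true.
  w6 (successors {w2, w5, w6}): φ is false.
For instance, at w1:
  At w1: Box p is false, p and Box r is false, so Box p or (p and Box r) is false.
    At w1: Box p requires p at every successor {w1, w6}.
      p fails at w1, so Box p is false at w1.
    At w1: p is false, Box r is false, so p and Box r is false.
      At w1: Box r requires r at every successor {w1, w6}.
        r fails at w1, so Box r is false at w1.
Satisfying worlds: {w0, w2, w5}

w0, w2, w5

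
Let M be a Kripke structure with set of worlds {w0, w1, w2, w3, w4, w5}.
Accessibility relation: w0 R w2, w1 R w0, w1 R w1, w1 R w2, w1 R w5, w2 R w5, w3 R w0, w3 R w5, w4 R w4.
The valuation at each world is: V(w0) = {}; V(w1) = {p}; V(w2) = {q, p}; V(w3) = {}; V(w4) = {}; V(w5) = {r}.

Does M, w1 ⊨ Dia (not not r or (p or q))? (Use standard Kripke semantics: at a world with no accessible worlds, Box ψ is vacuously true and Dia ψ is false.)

Recall that Dia ψ holds at a world iff ψ holds at some accessible world.
At w1: Dia (not not r or (p or q)) requires not not r or (p or q) at some successor in {w0, w1, w2, w5}.
  not not r or (p or q) holds at w1, so Dia (not not r or (p or q)) is true at w1.

Yes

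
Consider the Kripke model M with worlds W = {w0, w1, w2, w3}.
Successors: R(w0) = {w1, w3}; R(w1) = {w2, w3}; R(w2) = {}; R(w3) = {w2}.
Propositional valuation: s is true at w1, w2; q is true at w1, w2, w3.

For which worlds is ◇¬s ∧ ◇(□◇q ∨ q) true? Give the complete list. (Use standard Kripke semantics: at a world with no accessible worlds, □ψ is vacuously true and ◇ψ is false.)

Recall that □ψ holds at a world iff ψ holds at every accessible world, and ◇ψ holds iff ψ holds at some accessible world.
Let φ = ◇¬s ∧ ◇(□◇q ∨ q). Evaluate φ at each world:
  w0 (successors {w1, w3}): φ is true.
  w1 (successors {w2, w3}): φ is true.
  w2 (successors ∅): φ is false.
  w3 (successors {w2}): φ is false.
For instance, at w1:
  At w1: ◇¬s is true, ◇(□◇q ∨ q) is true, so ◇¬s ∧ ◇(□◇q ∨ q) is true.
    At w1: ◇¬s requires ¬s at some successor in {w2, w3}.
      ¬s holds at w3, so ◇¬s is true at w1.
    At w1: ◇(□◇q ∨ q) requires □◇q ∨ q at some successor in {w2, w3}.
      □◇q ∨ q holds at w2, so ◇(□◇q ∨ q) is true at w1.
Satisfying worlds: {w0, w1}

w0, w1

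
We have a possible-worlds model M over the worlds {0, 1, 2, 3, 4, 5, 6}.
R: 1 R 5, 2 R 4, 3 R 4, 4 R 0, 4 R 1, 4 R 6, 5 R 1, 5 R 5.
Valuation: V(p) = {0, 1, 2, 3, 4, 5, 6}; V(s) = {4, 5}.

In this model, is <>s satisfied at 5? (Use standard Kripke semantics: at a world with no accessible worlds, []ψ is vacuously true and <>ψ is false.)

At 5: <>s requires s at some successor in {1, 5}.
  s holds at 5, so <>s is true at 5.

Yes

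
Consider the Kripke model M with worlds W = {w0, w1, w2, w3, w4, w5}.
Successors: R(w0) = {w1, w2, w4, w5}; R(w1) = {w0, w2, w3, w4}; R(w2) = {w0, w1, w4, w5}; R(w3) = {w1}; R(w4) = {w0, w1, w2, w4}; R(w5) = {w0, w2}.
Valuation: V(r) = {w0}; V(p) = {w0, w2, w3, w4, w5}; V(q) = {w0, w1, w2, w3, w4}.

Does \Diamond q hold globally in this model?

Recall that \Diamond ψ holds at a world iff ψ holds at some accessible world.
Let φ = \Diamond q. Evaluate φ at each world:
  w0 (successors {w1, w2, w4, w5}): φ is true.
  w1 (successors {w0, w2, w3, w4}): φ is true.
  w2 (successors {w0, w1, w4, w5}): φ is true.
  w3 (successors {w1}): φ is true.
  w4 (successors {w0, w1, w2, w4}): φ is true.
  w5 (successors {w0, w2}): φ is true.
For instance, at w1:
  At w1: \Diamond q requires q at some successor in {w0, w2, w3, w4}.
    q holds at w0, so \Diamond q is true at w1.

Yes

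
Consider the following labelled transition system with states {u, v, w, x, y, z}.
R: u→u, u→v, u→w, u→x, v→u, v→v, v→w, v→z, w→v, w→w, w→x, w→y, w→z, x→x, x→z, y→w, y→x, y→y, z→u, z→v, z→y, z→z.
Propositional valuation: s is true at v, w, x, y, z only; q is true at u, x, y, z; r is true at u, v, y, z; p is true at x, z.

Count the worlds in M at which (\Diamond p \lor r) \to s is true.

5

Let φ = (\Diamond p \lor r) \to s. Evaluate φ at each world:
  u (successors {u, v, w, x}): φ is false.
  v (successors {u, v, w, z}): φ is true.
  w (successors {v, w, x, y, z}): φ is true.
  x (successors {x, z}): φ is true.
  y (successors {w, x, y}): φ is true.
  z (successors {u, v, y, z}): φ is true.
For instance, at y:
  At y: \Diamond p \lor r is true, s is true, so (\Diamond p \lor r) \to s is true.
    At y: \Diamond p is true, r is true, so \Diamond p \lor r is true.
      At y: \Diamond p requires p at some successor in {w, x, y}.
        p holds at x, so \Diamond p is true at y.
Satisfying worlds: {v, w, x, y, z}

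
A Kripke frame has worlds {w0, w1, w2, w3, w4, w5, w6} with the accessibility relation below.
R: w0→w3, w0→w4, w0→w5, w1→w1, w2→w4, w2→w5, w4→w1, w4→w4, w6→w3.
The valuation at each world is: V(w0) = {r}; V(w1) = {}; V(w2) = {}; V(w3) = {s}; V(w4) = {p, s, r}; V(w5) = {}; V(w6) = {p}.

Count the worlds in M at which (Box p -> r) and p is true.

2

Let φ = (Box p -> r) and p. Evaluate φ at each world:
  w0 (successors {w3, w4, w5}): φ is false.
  w1 (successors {w1}): φ is false.
  w2 (successors {w4, w5}): φ is false.
  w3 (successors ∅): φ is false.
  w4 (successors {w1, w4}): φ is true.
  w5 (successors ∅): φ is false.
  w6 (successors {w3}): φ is true.
For instance, at w1:
  At w1: Box p -> r is true, p is false, so (Box p -> r) and p is false.
    At w1: Box p is false, r is false, so Box p -> r is true.
      At w1: Box p requires p at every successor {w1}.
        p fails at w1, so Box p is false at w1.
Satisfying worlds: {w4, w6}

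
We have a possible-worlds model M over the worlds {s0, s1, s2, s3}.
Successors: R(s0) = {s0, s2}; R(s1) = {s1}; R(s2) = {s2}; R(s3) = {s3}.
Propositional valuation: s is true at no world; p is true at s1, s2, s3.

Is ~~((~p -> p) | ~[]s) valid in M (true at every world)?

Yes

Let φ = ~~((~p -> p) | ~[]s). Evaluate φ at each world:
  s0 (successors {s0, s2}): φ is true.
  s1 (successors {s1}): φ is true.
  s2 (successors {s2}): φ is true.
  s3 (successors {s3}): φ is true.
For instance, at s2:
  At s2: ~((~p -> p) | ~[]s) is false, so ~~((~p -> p) | ~[]s) is true.
    At s2: (~p -> p) | ~[]s is true, so ~((~p -> p) | ~[]s) is false.
      At s2: ~p -> p is true, ~[]s is true, so (~p -> p) | ~[]s is true.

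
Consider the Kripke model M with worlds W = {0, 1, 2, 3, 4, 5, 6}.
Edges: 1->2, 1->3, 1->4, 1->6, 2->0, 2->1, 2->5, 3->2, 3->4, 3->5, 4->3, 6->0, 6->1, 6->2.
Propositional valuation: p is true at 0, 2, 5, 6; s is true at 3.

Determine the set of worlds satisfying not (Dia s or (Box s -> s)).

0, 5

Let φ = not (Dia s or (Box s -> s)). Evaluate φ at each world:
  0 (successors ∅): φ is true.
  1 (successors {2, 3, 4, 6}): φ is false.
  2 (successors {0, 1, 5}): φ is false.
  3 (successors {2, 4, 5}): φ is false.
  4 (successors {3}): φ is false.
  5 (successors ∅): φ is true.
  6 (successors {0, 1, 2}): φ is false.
For instance, at 4:
  At 4: Dia s or (Box s -> s) is true, so not (Dia s or (Box s -> s)) is false.
    At 4: Dia s is true, Box s -> s is false, so Dia s or (Box s -> s) is true.
      At 4: Dia s requires s at some successor in {3}.
        s holds at 3, so Dia s is true at 4.
      At 4: Box s is true, s is false, so Box s -> s is false.
Satisfying worlds: {0, 5}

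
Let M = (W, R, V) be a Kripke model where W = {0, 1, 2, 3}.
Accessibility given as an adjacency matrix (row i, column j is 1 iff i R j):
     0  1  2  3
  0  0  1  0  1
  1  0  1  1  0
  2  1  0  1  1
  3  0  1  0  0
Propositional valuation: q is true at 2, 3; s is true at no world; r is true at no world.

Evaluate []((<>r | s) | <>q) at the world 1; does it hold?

At 1: []((<>r | s) | <>q) requires (<>r | s) | <>q at every successor {1, 2}.
    At 1: <>r | s is false, <>q is true, so (<>r | s) | <>q is true.
      At 1: <>r is false, s is false, so <>r | s is false.
      At 1: <>q requires q at some successor in {1, 2}.
        q holds at 2, so <>q is true at 1.
    At 2: <>r | s is false, <>q is true, so (<>r | s) | <>q is true.
      At 2: <>r is false, s is false, so <>r | s is false.
      At 2: <>q requires q at some successor in {0, 2, 3}.
        q holds at 2, so <>q is true at 2.
So []((<>r | s) | <>q) is true at 1.

Yes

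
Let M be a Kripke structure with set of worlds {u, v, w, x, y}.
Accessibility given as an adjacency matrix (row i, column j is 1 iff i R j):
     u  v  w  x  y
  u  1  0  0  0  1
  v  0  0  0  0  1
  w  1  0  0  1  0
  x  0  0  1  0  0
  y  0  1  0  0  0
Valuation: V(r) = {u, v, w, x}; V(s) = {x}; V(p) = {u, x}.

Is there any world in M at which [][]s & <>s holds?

Let φ = [][]s & <>s. Evaluate φ at each world:
  u (successors {u, y}): φ is false.
  v (successors {y}): φ is false.
  w (successors {u, x}): φ is false.
  x (successors {w}): φ is false.
  y (successors {v}): φ is false.
For instance, at y:
  At y: [][]s is false, <>s is false, so [][]s & <>s is false.
    At y: [][]s requires []s at every successor {v}.
      []s fails at v, so [][]s is false at y.
    At y: <>s requires s at some successor in {v}.
      At v: s is false.
    So <>s is false at y.

No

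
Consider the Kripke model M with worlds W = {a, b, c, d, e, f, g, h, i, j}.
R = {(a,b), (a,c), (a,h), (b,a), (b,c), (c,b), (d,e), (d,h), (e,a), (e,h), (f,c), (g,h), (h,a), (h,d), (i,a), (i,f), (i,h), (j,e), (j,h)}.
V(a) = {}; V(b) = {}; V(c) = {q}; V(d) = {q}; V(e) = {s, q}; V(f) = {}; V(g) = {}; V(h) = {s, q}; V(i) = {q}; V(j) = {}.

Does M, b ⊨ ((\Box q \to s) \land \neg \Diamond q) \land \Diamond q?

At b: (\Box q \to s) \land \neg \Diamond q is false, \Diamond q is true, so ((\Box q \to s) \land \neg \Diamond q) \land \Diamond q is false.
  At b: \Box q \to s is true, \neg \Diamond q is false, so (\Box q \to s) \land \neg \Diamond q is false.
    At b: \Box q is false, s is false, so \Box q \to s is true.
      At b: \Box q requires q at every successor {a, c}.
        q fails at a, so \Box q is false at b.
    At b: \Diamond q is true, so \neg \Diamond q is false.
      At b: \Diamond q requires q at some successor in {a, c}.
        q holds at c, so \Diamond q is true at b.
  At b: \Diamond q requires q at some successor in {a, c}.
    q holds at c, so \Diamond q is true at b.

No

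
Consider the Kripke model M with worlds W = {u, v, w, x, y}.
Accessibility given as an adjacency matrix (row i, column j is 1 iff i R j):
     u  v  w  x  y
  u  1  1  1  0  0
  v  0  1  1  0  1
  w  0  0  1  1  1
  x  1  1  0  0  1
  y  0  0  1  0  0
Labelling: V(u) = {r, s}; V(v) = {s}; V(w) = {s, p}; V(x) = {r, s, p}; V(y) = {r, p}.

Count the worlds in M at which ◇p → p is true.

Let φ = ◇p → p. Evaluate φ at each world:
  u (successors {u, v, w}): φ is false.
  v (successors {v, w, y}): φ is false.
  w (successors {w, x, y}): φ is true.
  x (successors {u, v, y}): φ is true.
  y (successors {w}): φ is true.
For instance, at u:
  At u: ◇p is true, p is false, so ◇p → p is false.
    At u: ◇p requires p at some successor in {u, v, w}.
      p holds at w, so ◇p is true at u.
Satisfying worlds: {w, x, y}

3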